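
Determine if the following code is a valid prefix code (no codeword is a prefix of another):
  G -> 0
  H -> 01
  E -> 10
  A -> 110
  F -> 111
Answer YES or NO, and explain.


Checking each pair (does one codeword prefix another?):
  G='0' vs H='01': prefix -- VIOLATION

NO -- this is NOT a valid prefix code. G (0) is a prefix of H (01).


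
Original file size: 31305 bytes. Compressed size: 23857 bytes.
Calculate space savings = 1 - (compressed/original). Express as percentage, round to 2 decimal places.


ratio = compressed/original = 23857/31305 = 0.762083
savings = 1 - ratio = 1 - 0.762083 = 0.237917
as a percentage: 0.237917 * 100 = 23.79%

Space savings = 1 - 23857/31305 = 23.79%


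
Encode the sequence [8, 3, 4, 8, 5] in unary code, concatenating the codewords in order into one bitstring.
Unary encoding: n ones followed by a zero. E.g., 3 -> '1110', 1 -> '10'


Encode each number as n ones followed by a terminating 0:
  8 -> 111111110 (9 bits)
  3 -> 1110 (4 bits)
  4 -> 11110 (5 bits)
  8 -> 111111110 (9 bits)
  5 -> 111110 (6 bits)
Total length = 9 + 4 + 5 + 9 + 6 = 33 bits.

Unary([8, 3, 4, 8, 5]) = 111111110111011110111111110111110 (33 bits)


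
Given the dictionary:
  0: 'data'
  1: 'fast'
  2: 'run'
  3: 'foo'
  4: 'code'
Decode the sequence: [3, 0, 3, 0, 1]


Look up each index in the dictionary:
  3 -> 'foo'
  0 -> 'data'
  3 -> 'foo'
  0 -> 'data'
  1 -> 'fast'

Decoded: "foo data foo data fast"


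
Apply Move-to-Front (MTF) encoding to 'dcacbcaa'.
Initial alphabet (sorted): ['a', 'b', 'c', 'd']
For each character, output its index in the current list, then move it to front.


MTF encoding:
'd': index 3 in ['a', 'b', 'c', 'd'] -> ['d', 'a', 'b', 'c']
'c': index 3 in ['d', 'a', 'b', 'c'] -> ['c', 'd', 'a', 'b']
'a': index 2 in ['c', 'd', 'a', 'b'] -> ['a', 'c', 'd', 'b']
'c': index 1 in ['a', 'c', 'd', 'b'] -> ['c', 'a', 'd', 'b']
'b': index 3 in ['c', 'a', 'd', 'b'] -> ['b', 'c', 'a', 'd']
'c': index 1 in ['b', 'c', 'a', 'd'] -> ['c', 'b', 'a', 'd']
'a': index 2 in ['c', 'b', 'a', 'd'] -> ['a', 'c', 'b', 'd']
'a': index 0 in ['a', 'c', 'b', 'd'] -> ['a', 'c', 'b', 'd']


Output: [3, 3, 2, 1, 3, 1, 2, 0]


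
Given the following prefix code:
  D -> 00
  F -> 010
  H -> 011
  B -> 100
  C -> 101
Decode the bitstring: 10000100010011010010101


Decoding step by step:
Bits 100 -> B
Bits 00 -> D
Bits 100 -> B
Bits 010 -> F
Bits 011 -> H
Bits 010 -> F
Bits 010 -> F
Bits 101 -> C


Decoded message: BDBFHFFC


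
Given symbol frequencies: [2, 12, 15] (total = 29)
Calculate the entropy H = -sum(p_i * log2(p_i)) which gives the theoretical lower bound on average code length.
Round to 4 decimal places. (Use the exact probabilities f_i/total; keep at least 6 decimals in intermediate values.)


Per-symbol terms -p_i * log2(p_i) with p_i = f_i/29:
  p = 2/29 = 0.068966: log2(p) = -3.857981, -p*log2(p) = 0.266068
  p = 12/29 = 0.413793: log2(p) = -1.273018, -p*log2(p) = 0.526766
  p = 15/29 = 0.517241: log2(p) = -0.951090, -p*log2(p) = 0.491943
H = 0.266068 + 0.526766 + 0.491943 = 1.284777

H = 1.2848 bits/symbol


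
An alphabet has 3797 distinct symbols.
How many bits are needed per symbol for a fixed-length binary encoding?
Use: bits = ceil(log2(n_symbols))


log2(3797) = 11.8906
Bracket: 2^11 = 2048 < 3797 <= 2^12 = 4096
So ceil(log2(3797)) = 12

bits = ceil(log2(3797)) = ceil(11.8906) = 12 bits


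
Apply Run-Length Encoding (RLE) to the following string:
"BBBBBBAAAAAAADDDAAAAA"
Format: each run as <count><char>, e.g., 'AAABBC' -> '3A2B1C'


Scanning runs left to right:
  i=0: run of 'B' x 6 -> '6B'
  i=6: run of 'A' x 7 -> '7A'
  i=13: run of 'D' x 3 -> '3D'
  i=16: run of 'A' x 5 -> '5A'

RLE = 6B7A3D5A


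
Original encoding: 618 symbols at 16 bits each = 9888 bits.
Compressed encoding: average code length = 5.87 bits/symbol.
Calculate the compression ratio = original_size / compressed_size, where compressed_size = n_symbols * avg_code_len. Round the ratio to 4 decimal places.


original_size = n_symbols * orig_bits = 618 * 16 = 9888 bits
compressed_size = n_symbols * avg_code_len = 618 * 5.87 = 3627.66 bits
ratio = original_size / compressed_size = 9888 / 3627.66 = 2.7257

Compression ratio = 2.7257


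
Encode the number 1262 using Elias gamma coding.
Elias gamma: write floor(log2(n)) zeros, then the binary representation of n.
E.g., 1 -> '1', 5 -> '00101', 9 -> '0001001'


num_bits = floor(log2(1262)) + 1 = 11
leading_zeros = num_bits - 1 = 10
binary(1262) = 10011101110

Elias gamma(1262) = '0000000000' + '10011101110' = 000000000010011101110 (21 bits)


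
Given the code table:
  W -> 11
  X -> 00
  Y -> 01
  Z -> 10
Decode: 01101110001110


Decoding:
01 -> Y
10 -> Z
11 -> W
10 -> Z
00 -> X
11 -> W
10 -> Z


Result: YZWZXWZ


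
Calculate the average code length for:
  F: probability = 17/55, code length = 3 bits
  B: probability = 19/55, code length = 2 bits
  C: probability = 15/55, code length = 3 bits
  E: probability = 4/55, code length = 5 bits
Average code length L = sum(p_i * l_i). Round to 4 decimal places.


Weighted contributions p_i * l_i:
  F: (17/55) * 3 = 51/55
  B: (19/55) * 2 = 38/55
  C: (15/55) * 3 = 45/55
  E: (4/55) * 5 = 20/55
Sum = (51 + 38 + 45 + 20)/55 = 154/55

L = 154/55 = 2.8000 bits/symbol


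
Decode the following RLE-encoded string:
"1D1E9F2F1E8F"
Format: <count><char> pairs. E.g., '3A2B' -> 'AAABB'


Expanding each <count><char> pair:
  1D -> 'D'
  1E -> 'E'
  9F -> 'FFFFFFFFF'
  2F -> 'FF'
  1E -> 'E'
  8F -> 'FFFFFFFF'

Decoded = DEFFFFFFFFFFFEFFFFFFFF


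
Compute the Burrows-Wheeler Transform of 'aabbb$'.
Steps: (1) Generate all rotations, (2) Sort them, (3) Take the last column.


Rotations (sorted):
  0: $aabbb -> last char: b
  1: aabbb$ -> last char: $
  2: abbb$a -> last char: a
  3: b$aabb -> last char: b
  4: bb$aab -> last char: b
  5: bbb$aa -> last char: a


BWT = b$abba


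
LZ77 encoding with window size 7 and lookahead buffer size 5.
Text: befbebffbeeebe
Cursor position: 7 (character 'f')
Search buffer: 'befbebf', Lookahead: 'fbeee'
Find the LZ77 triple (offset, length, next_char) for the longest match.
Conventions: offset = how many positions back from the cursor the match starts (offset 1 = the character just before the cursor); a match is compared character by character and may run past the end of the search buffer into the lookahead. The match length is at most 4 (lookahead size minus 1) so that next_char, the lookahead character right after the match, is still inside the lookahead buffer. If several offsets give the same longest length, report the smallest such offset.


Try each offset into the search buffer:
  offset=1 (pos 6, char 'f'): match length 1
  offset=2 (pos 5, char 'b'): match length 0
  offset=3 (pos 4, char 'e'): match length 0
  offset=4 (pos 3, char 'b'): match length 0
  offset=5 (pos 2, char 'f'): match length 3
  offset=6 (pos 1, char 'e'): match length 0
  offset=7 (pos 0, char 'b'): match length 0
Longest match has length 3 at offset 5.
next_char = character at position 7 + 3 = 10 -> 'e'

Best match: offset=5, length=3 (matching 'fbe' starting at position 2)
LZ77 triple: (5, 3, 'e')


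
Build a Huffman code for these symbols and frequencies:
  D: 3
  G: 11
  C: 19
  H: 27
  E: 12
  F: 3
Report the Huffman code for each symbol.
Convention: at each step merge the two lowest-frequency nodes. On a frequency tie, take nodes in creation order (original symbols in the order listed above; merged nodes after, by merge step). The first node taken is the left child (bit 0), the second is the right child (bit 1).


Huffman tree construction:
Step 1: Merge D(3) + F(3) = 6
Step 2: Merge (D+F)(6) + G(11) = 17
Step 3: Merge E(12) + ((D+F)+G)(17) = 29
Step 4: Merge C(19) + H(27) = 46
Step 5: Merge (E+((D+F)+G))(29) + (C+H)(46) = 75
Read each symbol's code off the tree from the root (left child = 0, right child = 1).

Codes:
  D: 0100 (length 4)
  G: 011 (length 3)
  C: 10 (length 2)
  H: 11 (length 2)
  E: 00 (length 2)
  F: 0101 (length 4)
Average code length: 173/75 = 2.3067 bits/symbol


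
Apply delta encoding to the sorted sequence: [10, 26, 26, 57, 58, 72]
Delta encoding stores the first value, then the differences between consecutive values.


First value: 10
Deltas:
  26 - 10 = 16
  26 - 26 = 0
  57 - 26 = 31
  58 - 57 = 1
  72 - 58 = 14


Delta encoded: [10, 16, 0, 31, 1, 14]


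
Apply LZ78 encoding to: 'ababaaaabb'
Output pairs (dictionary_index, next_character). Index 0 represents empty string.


LZ78 encoding steps:
Dictionary: {0: ''}
Step 1: w='' (idx 0), next='a' -> output (0, 'a'), add 'a' as idx 1
Step 2: w='' (idx 0), next='b' -> output (0, 'b'), add 'b' as idx 2
Step 3: w='a' (idx 1), next='b' -> output (1, 'b'), add 'ab' as idx 3
Step 4: w='a' (idx 1), next='a' -> output (1, 'a'), add 'aa' as idx 4
Step 5: w='aa' (idx 4), next='b' -> output (4, 'b'), add 'aab' as idx 5
Step 6: w='b' (idx 2), end of input -> output (2, '')


Encoded: [(0, 'a'), (0, 'b'), (1, 'b'), (1, 'a'), (4, 'b'), (2, '')]


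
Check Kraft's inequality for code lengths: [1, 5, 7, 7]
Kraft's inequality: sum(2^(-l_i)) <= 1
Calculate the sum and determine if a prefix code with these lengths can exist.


Sum = 2^(-1) + 2^(-5) + 2^(-7) + 2^(-7)
    = 0.5 + 0.03125 + 0.0078125 + 0.0078125
    = 70/128 = 0.546875
Since 0.546875 <= 1, Kraft's inequality IS satisfied.
A prefix code with these lengths CAN exist.

Kraft sum = 0.546875. Satisfied.


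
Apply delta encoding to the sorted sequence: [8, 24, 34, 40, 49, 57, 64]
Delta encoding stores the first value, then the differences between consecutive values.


First value: 8
Deltas:
  24 - 8 = 16
  34 - 24 = 10
  40 - 34 = 6
  49 - 40 = 9
  57 - 49 = 8
  64 - 57 = 7


Delta encoded: [8, 16, 10, 6, 9, 8, 7]


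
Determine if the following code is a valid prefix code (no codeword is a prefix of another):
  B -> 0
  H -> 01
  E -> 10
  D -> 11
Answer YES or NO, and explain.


Checking each pair (does one codeword prefix another?):
  B='0' vs H='01': prefix -- VIOLATION

NO -- this is NOT a valid prefix code. B (0) is a prefix of H (01).


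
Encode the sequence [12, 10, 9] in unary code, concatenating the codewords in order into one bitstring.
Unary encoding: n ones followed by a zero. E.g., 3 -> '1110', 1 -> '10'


Encode each number as n ones followed by a terminating 0:
  12 -> 1111111111110 (13 bits)
  10 -> 11111111110 (11 bits)
  9 -> 1111111110 (10 bits)
Total length = 13 + 11 + 10 = 34 bits.

Unary([12, 10, 9]) = 1111111111110111111111101111111110 (34 bits)


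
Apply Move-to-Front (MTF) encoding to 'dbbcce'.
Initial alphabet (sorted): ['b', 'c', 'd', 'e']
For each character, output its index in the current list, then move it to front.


MTF encoding:
'd': index 2 in ['b', 'c', 'd', 'e'] -> ['d', 'b', 'c', 'e']
'b': index 1 in ['d', 'b', 'c', 'e'] -> ['b', 'd', 'c', 'e']
'b': index 0 in ['b', 'd', 'c', 'e'] -> ['b', 'd', 'c', 'e']
'c': index 2 in ['b', 'd', 'c', 'e'] -> ['c', 'b', 'd', 'e']
'c': index 0 in ['c', 'b', 'd', 'e'] -> ['c', 'b', 'd', 'e']
'e': index 3 in ['c', 'b', 'd', 'e'] -> ['e', 'c', 'b', 'd']


Output: [2, 1, 0, 2, 0, 3]


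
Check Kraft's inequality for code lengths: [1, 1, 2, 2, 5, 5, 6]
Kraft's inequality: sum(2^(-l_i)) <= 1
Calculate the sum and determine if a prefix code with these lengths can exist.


Sum = 2^(-1) + 2^(-1) + 2^(-2) + 2^(-2) + 2^(-5) + 2^(-5) + 2^(-6)
    = 0.5 + 0.5 + 0.25 + 0.25 + 0.03125 + 0.03125 + 0.015625
    = 101/64 = 1.578125
Since 1.578125 > 1, Kraft's inequality is NOT satisfied.
A prefix code with these lengths CANNOT exist.

Kraft sum = 1.578125. Not satisfied.


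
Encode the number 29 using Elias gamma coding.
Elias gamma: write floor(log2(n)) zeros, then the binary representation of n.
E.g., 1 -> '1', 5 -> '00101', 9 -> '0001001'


num_bits = floor(log2(29)) + 1 = 5
leading_zeros = num_bits - 1 = 4
binary(29) = 11101

Elias gamma(29) = '0000' + '11101' = 000011101 (9 bits)


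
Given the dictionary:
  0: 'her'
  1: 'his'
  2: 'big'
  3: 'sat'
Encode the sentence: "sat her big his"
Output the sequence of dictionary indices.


Look up each word in the dictionary:
  'sat' -> 3
  'her' -> 0
  'big' -> 2
  'his' -> 1

Encoded: [3, 0, 2, 1]


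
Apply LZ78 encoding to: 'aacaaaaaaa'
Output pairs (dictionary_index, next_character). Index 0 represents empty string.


LZ78 encoding steps:
Dictionary: {0: ''}
Step 1: w='' (idx 0), next='a' -> output (0, 'a'), add 'a' as idx 1
Step 2: w='a' (idx 1), next='c' -> output (1, 'c'), add 'ac' as idx 2
Step 3: w='a' (idx 1), next='a' -> output (1, 'a'), add 'aa' as idx 3
Step 4: w='aa' (idx 3), next='a' -> output (3, 'a'), add 'aaa' as idx 4
Step 5: w='aa' (idx 3), end of input -> output (3, '')


Encoded: [(0, 'a'), (1, 'c'), (1, 'a'), (3, 'a'), (3, '')]


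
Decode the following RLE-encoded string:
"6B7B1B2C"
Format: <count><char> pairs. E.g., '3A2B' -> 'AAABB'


Expanding each <count><char> pair:
  6B -> 'BBBBBB'
  7B -> 'BBBBBBB'
  1B -> 'B'
  2C -> 'CC'

Decoded = BBBBBBBBBBBBBBCC


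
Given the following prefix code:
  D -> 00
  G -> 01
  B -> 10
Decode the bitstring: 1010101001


Decoding step by step:
Bits 10 -> B
Bits 10 -> B
Bits 10 -> B
Bits 10 -> B
Bits 01 -> G


Decoded message: BBBBG


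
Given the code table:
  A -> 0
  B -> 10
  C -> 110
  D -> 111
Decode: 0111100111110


Decoding:
0 -> A
111 -> D
10 -> B
0 -> A
111 -> D
110 -> C


Result: ADBADC


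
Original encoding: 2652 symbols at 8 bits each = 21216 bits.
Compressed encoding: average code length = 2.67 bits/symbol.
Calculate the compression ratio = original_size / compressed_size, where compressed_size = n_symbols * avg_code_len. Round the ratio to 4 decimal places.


original_size = n_symbols * orig_bits = 2652 * 8 = 21216 bits
compressed_size = n_symbols * avg_code_len = 2652 * 2.67 = 7080.84 bits
ratio = original_size / compressed_size = 21216 / 7080.84 = 2.9963

Compression ratio = 2.9963


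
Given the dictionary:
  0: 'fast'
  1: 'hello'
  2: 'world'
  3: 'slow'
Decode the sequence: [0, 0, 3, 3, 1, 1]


Look up each index in the dictionary:
  0 -> 'fast'
  0 -> 'fast'
  3 -> 'slow'
  3 -> 'slow'
  1 -> 'hello'
  1 -> 'hello'

Decoded: "fast fast slow slow hello hello"


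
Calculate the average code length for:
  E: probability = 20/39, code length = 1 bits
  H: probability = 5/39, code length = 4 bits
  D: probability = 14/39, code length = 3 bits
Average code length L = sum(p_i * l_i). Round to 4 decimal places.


Weighted contributions p_i * l_i:
  E: (20/39) * 1 = 20/39
  H: (5/39) * 4 = 20/39
  D: (14/39) * 3 = 42/39
Sum = (20 + 20 + 42)/39 = 82/39

L = 82/39 = 2.1026 bits/symbol


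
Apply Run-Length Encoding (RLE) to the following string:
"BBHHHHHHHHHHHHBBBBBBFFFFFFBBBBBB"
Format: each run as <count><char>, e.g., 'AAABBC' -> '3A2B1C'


Scanning runs left to right:
  i=0: run of 'B' x 2 -> '2B'
  i=2: run of 'H' x 12 -> '12H'
  i=14: run of 'B' x 6 -> '6B'
  i=20: run of 'F' x 6 -> '6F'
  i=26: run of 'B' x 6 -> '6B'

RLE = 2B12H6B6F6B


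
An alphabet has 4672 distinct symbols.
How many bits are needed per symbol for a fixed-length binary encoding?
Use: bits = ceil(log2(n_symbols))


log2(4672) = 12.1898
Bracket: 2^12 = 4096 < 4672 <= 2^13 = 8192
So ceil(log2(4672)) = 13

bits = ceil(log2(4672)) = ceil(12.1898) = 13 bits


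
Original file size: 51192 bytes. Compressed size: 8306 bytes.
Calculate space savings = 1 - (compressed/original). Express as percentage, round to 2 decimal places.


ratio = compressed/original = 8306/51192 = 0.162252
savings = 1 - ratio = 1 - 0.162252 = 0.837748
as a percentage: 0.837748 * 100 = 83.77%

Space savings = 1 - 8306/51192 = 83.77%


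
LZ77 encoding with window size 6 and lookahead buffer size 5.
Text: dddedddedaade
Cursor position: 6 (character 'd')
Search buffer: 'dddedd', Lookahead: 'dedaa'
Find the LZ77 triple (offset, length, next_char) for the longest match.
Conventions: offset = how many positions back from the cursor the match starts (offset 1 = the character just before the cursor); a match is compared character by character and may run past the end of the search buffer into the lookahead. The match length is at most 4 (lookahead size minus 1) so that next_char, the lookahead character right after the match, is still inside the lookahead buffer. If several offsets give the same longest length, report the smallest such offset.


Try each offset into the search buffer:
  offset=1 (pos 5, char 'd'): match length 1
  offset=2 (pos 4, char 'd'): match length 1
  offset=3 (pos 3, char 'e'): match length 0
  offset=4 (pos 2, char 'd'): match length 3
  offset=5 (pos 1, char 'd'): match length 1
  offset=6 (pos 0, char 'd'): match length 1
Longest match has length 3 at offset 4.
next_char = character at position 6 + 3 = 9 -> 'a'

Best match: offset=4, length=3 (matching 'ded' starting at position 2)
LZ77 triple: (4, 3, 'a')


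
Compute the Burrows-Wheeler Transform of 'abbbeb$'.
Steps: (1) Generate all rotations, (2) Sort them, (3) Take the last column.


Rotations (sorted):
  0: $abbbeb -> last char: b
  1: abbbeb$ -> last char: $
  2: b$abbbe -> last char: e
  3: bbbeb$a -> last char: a
  4: bbeb$ab -> last char: b
  5: beb$abb -> last char: b
  6: eb$abbb -> last char: b


BWT = b$eabbb


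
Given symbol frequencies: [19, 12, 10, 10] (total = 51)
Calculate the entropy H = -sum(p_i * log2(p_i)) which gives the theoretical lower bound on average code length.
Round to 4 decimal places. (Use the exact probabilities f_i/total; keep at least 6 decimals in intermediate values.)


Per-symbol terms -p_i * log2(p_i) with p_i = f_i/51:
  p = 19/51 = 0.372549: log2(p) = -1.424498, -p*log2(p) = 0.530695
  p = 12/51 = 0.235294: log2(p) = -2.087463, -p*log2(p) = 0.491168
  p = 10/51 = 0.196078: log2(p) = -2.350497, -p*log2(p) = 0.460882
  p = 10/51 = 0.196078: log2(p) = -2.350497, -p*log2(p) = 0.460882
H = 0.530695 + 0.491168 + 0.460882 + 0.460882 = 1.943627

H = 1.9436 bits/symbol


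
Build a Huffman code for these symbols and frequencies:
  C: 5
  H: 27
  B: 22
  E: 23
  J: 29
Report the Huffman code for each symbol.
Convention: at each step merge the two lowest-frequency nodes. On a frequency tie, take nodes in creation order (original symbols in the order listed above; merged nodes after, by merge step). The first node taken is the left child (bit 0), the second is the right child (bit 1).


Huffman tree construction:
Step 1: Merge C(5) + B(22) = 27
Step 2: Merge E(23) + H(27) = 50
Step 3: Merge (C+B)(27) + J(29) = 56
Step 4: Merge (E+H)(50) + ((C+B)+J)(56) = 106
Read each symbol's code off the tree from the root (left child = 0, right child = 1).

Codes:
  C: 100 (length 3)
  H: 01 (length 2)
  B: 101 (length 3)
  E: 00 (length 2)
  J: 11 (length 2)
Average code length: 239/106 = 2.2547 bits/symbol


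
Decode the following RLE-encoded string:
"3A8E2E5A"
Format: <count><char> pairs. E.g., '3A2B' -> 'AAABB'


Expanding each <count><char> pair:
  3A -> 'AAA'
  8E -> 'EEEEEEEE'
  2E -> 'EE'
  5A -> 'AAAAA'

Decoded = AAAEEEEEEEEEEAAAAA


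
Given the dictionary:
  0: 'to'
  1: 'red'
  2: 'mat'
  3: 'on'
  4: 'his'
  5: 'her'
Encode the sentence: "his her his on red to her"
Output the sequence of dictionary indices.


Look up each word in the dictionary:
  'his' -> 4
  'her' -> 5
  'his' -> 4
  'on' -> 3
  'red' -> 1
  'to' -> 0
  'her' -> 5

Encoded: [4, 5, 4, 3, 1, 0, 5]


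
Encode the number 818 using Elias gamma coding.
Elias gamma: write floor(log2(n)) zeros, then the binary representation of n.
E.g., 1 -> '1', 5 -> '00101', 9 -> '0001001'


num_bits = floor(log2(818)) + 1 = 10
leading_zeros = num_bits - 1 = 9
binary(818) = 1100110010

Elias gamma(818) = '000000000' + '1100110010' = 0000000001100110010 (19 bits)


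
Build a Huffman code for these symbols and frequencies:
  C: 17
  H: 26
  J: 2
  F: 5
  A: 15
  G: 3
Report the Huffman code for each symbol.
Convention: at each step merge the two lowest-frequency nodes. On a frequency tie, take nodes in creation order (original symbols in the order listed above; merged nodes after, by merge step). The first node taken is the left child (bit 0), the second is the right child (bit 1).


Huffman tree construction:
Step 1: Merge J(2) + G(3) = 5
Step 2: Merge F(5) + (J+G)(5) = 10
Step 3: Merge (F+(J+G))(10) + A(15) = 25
Step 4: Merge C(17) + ((F+(J+G))+A)(25) = 42
Step 5: Merge H(26) + (C+((F+(J+G))+A))(42) = 68
Read each symbol's code off the tree from the root (left child = 0, right child = 1).

Codes:
  C: 10 (length 2)
  H: 0 (length 1)
  J: 11010 (length 5)
  F: 1100 (length 4)
  A: 111 (length 3)
  G: 11011 (length 5)
Average code length: 150/68 = 2.2059 bits/symbol


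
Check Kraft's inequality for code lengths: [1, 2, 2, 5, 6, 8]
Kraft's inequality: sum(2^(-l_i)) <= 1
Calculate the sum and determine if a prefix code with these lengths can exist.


Sum = 2^(-1) + 2^(-2) + 2^(-2) + 2^(-5) + 2^(-6) + 2^(-8)
    = 0.5 + 0.25 + 0.25 + 0.03125 + 0.015625 + 0.00390625
    = 269/256 = 1.05078125
Since 1.05078125 > 1, Kraft's inequality is NOT satisfied.
A prefix code with these lengths CANNOT exist.

Kraft sum = 1.05078125. Not satisfied.


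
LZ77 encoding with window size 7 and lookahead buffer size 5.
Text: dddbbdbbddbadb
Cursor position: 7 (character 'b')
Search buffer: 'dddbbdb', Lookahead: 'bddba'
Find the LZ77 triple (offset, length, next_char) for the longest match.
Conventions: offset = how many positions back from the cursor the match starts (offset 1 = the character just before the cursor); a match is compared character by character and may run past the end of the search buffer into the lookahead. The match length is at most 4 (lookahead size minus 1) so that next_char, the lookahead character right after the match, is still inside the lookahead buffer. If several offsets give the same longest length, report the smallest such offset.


Try each offset into the search buffer:
  offset=1 (pos 6, char 'b'): match length 1
  offset=2 (pos 5, char 'd'): match length 0
  offset=3 (pos 4, char 'b'): match length 2
  offset=4 (pos 3, char 'b'): match length 1
  offset=5 (pos 2, char 'd'): match length 0
  offset=6 (pos 1, char 'd'): match length 0
  offset=7 (pos 0, char 'd'): match length 0
Longest match has length 2 at offset 3.
next_char = character at position 7 + 2 = 9 -> 'd'

Best match: offset=3, length=2 (matching 'bd' starting at position 4)
LZ77 triple: (3, 2, 'd')


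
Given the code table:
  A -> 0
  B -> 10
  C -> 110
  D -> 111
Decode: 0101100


Decoding:
0 -> A
10 -> B
110 -> C
0 -> A


Result: ABCA


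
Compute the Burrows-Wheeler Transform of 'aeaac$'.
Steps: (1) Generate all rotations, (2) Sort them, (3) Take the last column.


Rotations (sorted):
  0: $aeaac -> last char: c
  1: aac$ae -> last char: e
  2: ac$aea -> last char: a
  3: aeaac$ -> last char: $
  4: c$aeaa -> last char: a
  5: eaac$a -> last char: a


BWT = cea$aa


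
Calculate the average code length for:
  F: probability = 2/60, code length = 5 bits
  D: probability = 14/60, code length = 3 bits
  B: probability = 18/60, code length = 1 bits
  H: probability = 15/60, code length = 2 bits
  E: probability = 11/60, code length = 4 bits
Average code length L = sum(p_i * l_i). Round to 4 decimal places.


Weighted contributions p_i * l_i:
  F: (2/60) * 5 = 10/60
  D: (14/60) * 3 = 42/60
  B: (18/60) * 1 = 18/60
  H: (15/60) * 2 = 30/60
  E: (11/60) * 4 = 44/60
Sum = (10 + 42 + 18 + 30 + 44)/60 = 144/60

L = 144/60 = 2.4000 bits/symbol


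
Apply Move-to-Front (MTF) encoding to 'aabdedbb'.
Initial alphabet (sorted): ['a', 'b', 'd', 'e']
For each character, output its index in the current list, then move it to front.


MTF encoding:
'a': index 0 in ['a', 'b', 'd', 'e'] -> ['a', 'b', 'd', 'e']
'a': index 0 in ['a', 'b', 'd', 'e'] -> ['a', 'b', 'd', 'e']
'b': index 1 in ['a', 'b', 'd', 'e'] -> ['b', 'a', 'd', 'e']
'd': index 2 in ['b', 'a', 'd', 'e'] -> ['d', 'b', 'a', 'e']
'e': index 3 in ['d', 'b', 'a', 'e'] -> ['e', 'd', 'b', 'a']
'd': index 1 in ['e', 'd', 'b', 'a'] -> ['d', 'e', 'b', 'a']
'b': index 2 in ['d', 'e', 'b', 'a'] -> ['b', 'd', 'e', 'a']
'b': index 0 in ['b', 'd', 'e', 'a'] -> ['b', 'd', 'e', 'a']


Output: [0, 0, 1, 2, 3, 1, 2, 0]


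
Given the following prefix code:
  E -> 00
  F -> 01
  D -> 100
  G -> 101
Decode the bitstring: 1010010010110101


Decoding step by step:
Bits 101 -> G
Bits 00 -> E
Bits 100 -> D
Bits 101 -> G
Bits 101 -> G
Bits 01 -> F


Decoded message: GEDGGF


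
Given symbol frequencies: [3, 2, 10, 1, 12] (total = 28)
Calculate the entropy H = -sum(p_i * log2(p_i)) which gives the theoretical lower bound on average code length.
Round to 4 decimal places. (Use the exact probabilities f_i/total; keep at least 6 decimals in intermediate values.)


Per-symbol terms -p_i * log2(p_i) with p_i = f_i/28:
  p = 3/28 = 0.107143: log2(p) = -3.222392, -p*log2(p) = 0.345256
  p = 2/28 = 0.071429: log2(p) = -3.807355, -p*log2(p) = 0.271954
  p = 10/28 = 0.357143: log2(p) = -1.485427, -p*log2(p) = 0.530510
  p = 1/28 = 0.035714: log2(p) = -4.807355, -p*log2(p) = 0.171691
  p = 12/28 = 0.428571: log2(p) = -1.222392, -p*log2(p) = 0.523882
H = 0.345256 + 0.271954 + 0.530510 + 0.171691 + 0.523882 = 1.843293

H = 1.8433 bits/symbol


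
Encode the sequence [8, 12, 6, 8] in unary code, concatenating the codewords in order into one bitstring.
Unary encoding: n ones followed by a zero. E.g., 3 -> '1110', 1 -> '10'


Encode each number as n ones followed by a terminating 0:
  8 -> 111111110 (9 bits)
  12 -> 1111111111110 (13 bits)
  6 -> 1111110 (7 bits)
  8 -> 111111110 (9 bits)
Total length = 9 + 13 + 7 + 9 = 38 bits.

Unary([8, 12, 6, 8]) = 11111111011111111111101111110111111110 (38 bits)


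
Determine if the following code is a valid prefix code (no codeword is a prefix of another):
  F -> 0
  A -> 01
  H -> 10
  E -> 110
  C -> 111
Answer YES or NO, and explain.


Checking each pair (does one codeword prefix another?):
  F='0' vs A='01': prefix -- VIOLATION

NO -- this is NOT a valid prefix code. F (0) is a prefix of A (01).


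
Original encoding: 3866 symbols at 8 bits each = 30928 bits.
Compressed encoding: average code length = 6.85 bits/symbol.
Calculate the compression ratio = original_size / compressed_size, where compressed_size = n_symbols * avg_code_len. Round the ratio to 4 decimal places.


original_size = n_symbols * orig_bits = 3866 * 8 = 30928 bits
compressed_size = n_symbols * avg_code_len = 3866 * 6.85 = 26482.1 bits
ratio = original_size / compressed_size = 30928 / 26482.1 = 1.1679

Compression ratio = 1.1679


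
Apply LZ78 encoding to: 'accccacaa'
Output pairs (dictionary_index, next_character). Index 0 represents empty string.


LZ78 encoding steps:
Dictionary: {0: ''}
Step 1: w='' (idx 0), next='a' -> output (0, 'a'), add 'a' as idx 1
Step 2: w='' (idx 0), next='c' -> output (0, 'c'), add 'c' as idx 2
Step 3: w='c' (idx 2), next='c' -> output (2, 'c'), add 'cc' as idx 3
Step 4: w='c' (idx 2), next='a' -> output (2, 'a'), add 'ca' as idx 4
Step 5: w='ca' (idx 4), next='a' -> output (4, 'a'), add 'caa' as idx 5


Encoded: [(0, 'a'), (0, 'c'), (2, 'c'), (2, 'a'), (4, 'a')]


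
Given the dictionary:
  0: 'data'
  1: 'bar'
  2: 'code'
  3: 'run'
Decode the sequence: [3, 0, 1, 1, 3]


Look up each index in the dictionary:
  3 -> 'run'
  0 -> 'data'
  1 -> 'bar'
  1 -> 'bar'
  3 -> 'run'

Decoded: "run data bar bar run"


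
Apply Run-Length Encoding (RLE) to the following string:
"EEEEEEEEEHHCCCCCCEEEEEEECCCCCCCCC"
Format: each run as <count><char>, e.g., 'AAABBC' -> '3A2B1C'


Scanning runs left to right:
  i=0: run of 'E' x 9 -> '9E'
  i=9: run of 'H' x 2 -> '2H'
  i=11: run of 'C' x 6 -> '6C'
  i=17: run of 'E' x 7 -> '7E'
  i=24: run of 'C' x 9 -> '9C'

RLE = 9E2H6C7E9C


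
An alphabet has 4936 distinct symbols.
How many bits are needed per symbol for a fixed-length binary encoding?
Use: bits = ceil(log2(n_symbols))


log2(4936) = 12.2691
Bracket: 2^12 = 4096 < 4936 <= 2^13 = 8192
So ceil(log2(4936)) = 13

bits = ceil(log2(4936)) = ceil(12.2691) = 13 bits


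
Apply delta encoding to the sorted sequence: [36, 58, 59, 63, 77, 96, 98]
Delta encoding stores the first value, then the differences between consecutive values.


First value: 36
Deltas:
  58 - 36 = 22
  59 - 58 = 1
  63 - 59 = 4
  77 - 63 = 14
  96 - 77 = 19
  98 - 96 = 2


Delta encoded: [36, 22, 1, 4, 14, 19, 2]


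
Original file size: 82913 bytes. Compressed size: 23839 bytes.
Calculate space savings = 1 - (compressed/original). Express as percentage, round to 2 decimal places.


ratio = compressed/original = 23839/82913 = 0.287518
savings = 1 - ratio = 1 - 0.287518 = 0.712482
as a percentage: 0.712482 * 100 = 71.25%

Space savings = 1 - 23839/82913 = 71.25%


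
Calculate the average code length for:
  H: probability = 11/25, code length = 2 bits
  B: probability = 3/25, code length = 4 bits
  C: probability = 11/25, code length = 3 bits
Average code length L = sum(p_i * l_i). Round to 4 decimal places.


Weighted contributions p_i * l_i:
  H: (11/25) * 2 = 22/25
  B: (3/25) * 4 = 12/25
  C: (11/25) * 3 = 33/25
Sum = (22 + 12 + 33)/25 = 67/25

L = 67/25 = 2.6800 bits/symbol


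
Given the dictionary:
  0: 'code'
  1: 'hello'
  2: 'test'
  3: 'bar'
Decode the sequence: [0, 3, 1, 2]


Look up each index in the dictionary:
  0 -> 'code'
  3 -> 'bar'
  1 -> 'hello'
  2 -> 'test'

Decoded: "code bar hello test"


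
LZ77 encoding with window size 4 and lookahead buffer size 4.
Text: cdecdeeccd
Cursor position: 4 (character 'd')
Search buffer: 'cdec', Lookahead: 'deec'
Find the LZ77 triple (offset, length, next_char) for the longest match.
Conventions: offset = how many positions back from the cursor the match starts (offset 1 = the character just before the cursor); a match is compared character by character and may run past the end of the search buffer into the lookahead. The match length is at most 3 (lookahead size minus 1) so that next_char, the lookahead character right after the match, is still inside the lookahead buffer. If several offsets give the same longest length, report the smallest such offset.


Try each offset into the search buffer:
  offset=1 (pos 3, char 'c'): match length 0
  offset=2 (pos 2, char 'e'): match length 0
  offset=3 (pos 1, char 'd'): match length 2
  offset=4 (pos 0, char 'c'): match length 0
Longest match has length 2 at offset 3.
next_char = character at position 4 + 2 = 6 -> 'e'

Best match: offset=3, length=2 (matching 'de' starting at position 1)
LZ77 triple: (3, 2, 'e')


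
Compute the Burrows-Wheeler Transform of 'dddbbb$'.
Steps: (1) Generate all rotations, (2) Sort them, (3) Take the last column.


Rotations (sorted):
  0: $dddbbb -> last char: b
  1: b$dddbb -> last char: b
  2: bb$dddb -> last char: b
  3: bbb$ddd -> last char: d
  4: dbbb$dd -> last char: d
  5: ddbbb$d -> last char: d
  6: dddbbb$ -> last char: $


BWT = bbbddd$


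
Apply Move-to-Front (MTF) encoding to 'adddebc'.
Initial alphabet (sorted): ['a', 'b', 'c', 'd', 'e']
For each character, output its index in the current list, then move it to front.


MTF encoding:
'a': index 0 in ['a', 'b', 'c', 'd', 'e'] -> ['a', 'b', 'c', 'd', 'e']
'd': index 3 in ['a', 'b', 'c', 'd', 'e'] -> ['d', 'a', 'b', 'c', 'e']
'd': index 0 in ['d', 'a', 'b', 'c', 'e'] -> ['d', 'a', 'b', 'c', 'e']
'd': index 0 in ['d', 'a', 'b', 'c', 'e'] -> ['d', 'a', 'b', 'c', 'e']
'e': index 4 in ['d', 'a', 'b', 'c', 'e'] -> ['e', 'd', 'a', 'b', 'c']
'b': index 3 in ['e', 'd', 'a', 'b', 'c'] -> ['b', 'e', 'd', 'a', 'c']
'c': index 4 in ['b', 'e', 'd', 'a', 'c'] -> ['c', 'b', 'e', 'd', 'a']


Output: [0, 3, 0, 0, 4, 3, 4]


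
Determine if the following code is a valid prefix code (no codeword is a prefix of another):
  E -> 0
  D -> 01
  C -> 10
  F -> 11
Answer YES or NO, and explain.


Checking each pair (does one codeword prefix another?):
  E='0' vs D='01': prefix -- VIOLATION

NO -- this is NOT a valid prefix code. E (0) is a prefix of D (01).


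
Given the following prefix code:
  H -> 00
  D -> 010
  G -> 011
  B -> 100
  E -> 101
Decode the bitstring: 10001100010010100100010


Decoding step by step:
Bits 100 -> B
Bits 011 -> G
Bits 00 -> H
Bits 010 -> D
Bits 010 -> D
Bits 100 -> B
Bits 100 -> B
Bits 010 -> D


Decoded message: BGHDDBBD


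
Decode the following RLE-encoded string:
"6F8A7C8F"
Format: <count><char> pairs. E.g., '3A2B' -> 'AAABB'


Expanding each <count><char> pair:
  6F -> 'FFFFFF'
  8A -> 'AAAAAAAA'
  7C -> 'CCCCCCC'
  8F -> 'FFFFFFFF'

Decoded = FFFFFFAAAAAAAACCCCCCCFFFFFFFF


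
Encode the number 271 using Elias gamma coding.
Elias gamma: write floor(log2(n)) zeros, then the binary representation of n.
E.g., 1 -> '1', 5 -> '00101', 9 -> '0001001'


num_bits = floor(log2(271)) + 1 = 9
leading_zeros = num_bits - 1 = 8
binary(271) = 100001111

Elias gamma(271) = '00000000' + '100001111' = 00000000100001111 (17 bits)


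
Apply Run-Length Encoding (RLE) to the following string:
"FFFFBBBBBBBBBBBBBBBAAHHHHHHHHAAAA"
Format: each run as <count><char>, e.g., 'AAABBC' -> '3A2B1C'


Scanning runs left to right:
  i=0: run of 'F' x 4 -> '4F'
  i=4: run of 'B' x 15 -> '15B'
  i=19: run of 'A' x 2 -> '2A'
  i=21: run of 'H' x 8 -> '8H'
  i=29: run of 'A' x 4 -> '4A'

RLE = 4F15B2A8H4A


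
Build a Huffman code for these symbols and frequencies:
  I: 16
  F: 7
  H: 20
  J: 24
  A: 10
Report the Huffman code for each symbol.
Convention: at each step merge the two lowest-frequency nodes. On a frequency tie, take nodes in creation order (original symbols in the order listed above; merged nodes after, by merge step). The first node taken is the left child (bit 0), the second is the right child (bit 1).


Huffman tree construction:
Step 1: Merge F(7) + A(10) = 17
Step 2: Merge I(16) + (F+A)(17) = 33
Step 3: Merge H(20) + J(24) = 44
Step 4: Merge (I+(F+A))(33) + (H+J)(44) = 77
Read each symbol's code off the tree from the root (left child = 0, right child = 1).

Codes:
  I: 00 (length 2)
  F: 010 (length 3)
  H: 10 (length 2)
  J: 11 (length 2)
  A: 011 (length 3)
Average code length: 171/77 = 2.2208 bits/symbol


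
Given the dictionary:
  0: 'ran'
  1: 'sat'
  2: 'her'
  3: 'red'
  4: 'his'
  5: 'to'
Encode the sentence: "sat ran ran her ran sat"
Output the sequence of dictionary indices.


Look up each word in the dictionary:
  'sat' -> 1
  'ran' -> 0
  'ran' -> 0
  'her' -> 2
  'ran' -> 0
  'sat' -> 1

Encoded: [1, 0, 0, 2, 0, 1]


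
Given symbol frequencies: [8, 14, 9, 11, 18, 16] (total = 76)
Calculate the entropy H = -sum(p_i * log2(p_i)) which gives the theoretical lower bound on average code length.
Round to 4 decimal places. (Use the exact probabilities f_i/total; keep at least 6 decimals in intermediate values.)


Per-symbol terms -p_i * log2(p_i) with p_i = f_i/76:
  p = 8/76 = 0.105263: log2(p) = -3.247928, -p*log2(p) = 0.341887
  p = 14/76 = 0.184211: log2(p) = -2.440573, -p*log2(p) = 0.449579
  p = 9/76 = 0.118421: log2(p) = -3.078003, -p*log2(p) = 0.364500
  p = 11/76 = 0.144737: log2(p) = -2.788496, -p*log2(p) = 0.403598
  p = 18/76 = 0.236842: log2(p) = -2.078003, -p*log2(p) = 0.492158
  p = 16/76 = 0.210526: log2(p) = -2.247928, -p*log2(p) = 0.473248
H = 0.341887 + 0.449579 + 0.364500 + 0.403598 + 0.492158 + 0.473248 = 2.524970

H = 2.525 bits/symbol


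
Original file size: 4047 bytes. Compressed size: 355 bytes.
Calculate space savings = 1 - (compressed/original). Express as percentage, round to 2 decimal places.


ratio = compressed/original = 355/4047 = 0.087719
savings = 1 - ratio = 1 - 0.087719 = 0.912281
as a percentage: 0.912281 * 100 = 91.23%

Space savings = 1 - 355/4047 = 91.23%


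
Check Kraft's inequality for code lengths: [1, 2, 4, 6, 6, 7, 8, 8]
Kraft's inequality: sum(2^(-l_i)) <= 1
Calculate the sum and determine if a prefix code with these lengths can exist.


Sum = 2^(-1) + 2^(-2) + 2^(-4) + 2^(-6) + 2^(-6) + 2^(-7) + 2^(-8) + 2^(-8)
    = 0.5 + 0.25 + 0.0625 + 0.015625 + 0.015625 + 0.0078125 + 0.00390625 + 0.00390625
    = 220/256 = 0.859375
Since 0.859375 <= 1, Kraft's inequality IS satisfied.
A prefix code with these lengths CAN exist.

Kraft sum = 0.859375. Satisfied.


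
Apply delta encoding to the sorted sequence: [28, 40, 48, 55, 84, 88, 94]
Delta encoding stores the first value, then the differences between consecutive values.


First value: 28
Deltas:
  40 - 28 = 12
  48 - 40 = 8
  55 - 48 = 7
  84 - 55 = 29
  88 - 84 = 4
  94 - 88 = 6


Delta encoded: [28, 12, 8, 7, 29, 4, 6]


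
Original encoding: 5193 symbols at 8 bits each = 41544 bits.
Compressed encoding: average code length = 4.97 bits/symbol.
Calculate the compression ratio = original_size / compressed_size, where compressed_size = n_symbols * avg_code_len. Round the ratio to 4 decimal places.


original_size = n_symbols * orig_bits = 5193 * 8 = 41544 bits
compressed_size = n_symbols * avg_code_len = 5193 * 4.97 = 25809.21 bits
ratio = original_size / compressed_size = 41544 / 25809.21 = 1.6097

Compression ratio = 1.6097


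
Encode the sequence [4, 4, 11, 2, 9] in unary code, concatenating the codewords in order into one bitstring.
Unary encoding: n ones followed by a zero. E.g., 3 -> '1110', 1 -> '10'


Encode each number as n ones followed by a terminating 0:
  4 -> 11110 (5 bits)
  4 -> 11110 (5 bits)
  11 -> 111111111110 (12 bits)
  2 -> 110 (3 bits)
  9 -> 1111111110 (10 bits)
Total length = 5 + 5 + 12 + 3 + 10 = 35 bits.

Unary([4, 4, 11, 2, 9]) = 11110111101111111111101101111111110 (35 bits)


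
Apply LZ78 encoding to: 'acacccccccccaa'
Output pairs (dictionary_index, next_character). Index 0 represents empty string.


LZ78 encoding steps:
Dictionary: {0: ''}
Step 1: w='' (idx 0), next='a' -> output (0, 'a'), add 'a' as idx 1
Step 2: w='' (idx 0), next='c' -> output (0, 'c'), add 'c' as idx 2
Step 3: w='a' (idx 1), next='c' -> output (1, 'c'), add 'ac' as idx 3
Step 4: w='c' (idx 2), next='c' -> output (2, 'c'), add 'cc' as idx 4
Step 5: w='cc' (idx 4), next='c' -> output (4, 'c'), add 'ccc' as idx 5
Step 6: w='ccc' (idx 5), next='a' -> output (5, 'a'), add 'ccca' as idx 6
Step 7: w='a' (idx 1), end of input -> output (1, '')


Encoded: [(0, 'a'), (0, 'c'), (1, 'c'), (2, 'c'), (4, 'c'), (5, 'a'), (1, '')]


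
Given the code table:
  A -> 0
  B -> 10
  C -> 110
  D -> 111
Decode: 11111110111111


Decoding:
111 -> D
111 -> D
10 -> B
111 -> D
111 -> D


Result: DDBDD


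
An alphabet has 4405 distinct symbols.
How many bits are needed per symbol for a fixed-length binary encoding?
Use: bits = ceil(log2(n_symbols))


log2(4405) = 12.1049
Bracket: 2^12 = 4096 < 4405 <= 2^13 = 8192
So ceil(log2(4405)) = 13

bits = ceil(log2(4405)) = ceil(12.1049) = 13 bits


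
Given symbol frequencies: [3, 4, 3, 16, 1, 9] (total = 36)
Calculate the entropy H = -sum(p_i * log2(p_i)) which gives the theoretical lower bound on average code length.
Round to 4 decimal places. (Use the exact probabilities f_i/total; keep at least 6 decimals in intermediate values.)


Per-symbol terms -p_i * log2(p_i) with p_i = f_i/36:
  p = 3/36 = 0.083333: log2(p) = -3.584963, -p*log2(p) = 0.298747
  p = 4/36 = 0.111111: log2(p) = -3.169925, -p*log2(p) = 0.352214
  p = 3/36 = 0.083333: log2(p) = -3.584963, -p*log2(p) = 0.298747
  p = 16/36 = 0.444444: log2(p) = -1.169925, -p*log2(p) = 0.519967
  p = 1/36 = 0.027778: log2(p) = -5.169925, -p*log2(p) = 0.143609
  p = 9/36 = 0.250000: log2(p) = -2.000000, -p*log2(p) = 0.500000
H = 0.298747 + 0.352214 + 0.298747 + 0.519967 + 0.143609 + 0.500000 = 2.113284

H = 2.1133 bits/symbol


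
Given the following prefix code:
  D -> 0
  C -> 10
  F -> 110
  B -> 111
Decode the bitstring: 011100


Decoding step by step:
Bits 0 -> D
Bits 111 -> B
Bits 0 -> D
Bits 0 -> D


Decoded message: DBDD


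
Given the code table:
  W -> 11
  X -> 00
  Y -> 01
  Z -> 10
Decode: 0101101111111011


Decoding:
01 -> Y
01 -> Y
10 -> Z
11 -> W
11 -> W
11 -> W
10 -> Z
11 -> W


Result: YYZWWWZW


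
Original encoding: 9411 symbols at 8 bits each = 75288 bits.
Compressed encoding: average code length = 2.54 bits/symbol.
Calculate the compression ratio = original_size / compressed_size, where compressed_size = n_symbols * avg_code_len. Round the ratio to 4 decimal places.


original_size = n_symbols * orig_bits = 9411 * 8 = 75288 bits
compressed_size = n_symbols * avg_code_len = 9411 * 2.54 = 23903.94 bits
ratio = original_size / compressed_size = 75288 / 23903.94 = 3.1496

Compression ratio = 3.1496
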